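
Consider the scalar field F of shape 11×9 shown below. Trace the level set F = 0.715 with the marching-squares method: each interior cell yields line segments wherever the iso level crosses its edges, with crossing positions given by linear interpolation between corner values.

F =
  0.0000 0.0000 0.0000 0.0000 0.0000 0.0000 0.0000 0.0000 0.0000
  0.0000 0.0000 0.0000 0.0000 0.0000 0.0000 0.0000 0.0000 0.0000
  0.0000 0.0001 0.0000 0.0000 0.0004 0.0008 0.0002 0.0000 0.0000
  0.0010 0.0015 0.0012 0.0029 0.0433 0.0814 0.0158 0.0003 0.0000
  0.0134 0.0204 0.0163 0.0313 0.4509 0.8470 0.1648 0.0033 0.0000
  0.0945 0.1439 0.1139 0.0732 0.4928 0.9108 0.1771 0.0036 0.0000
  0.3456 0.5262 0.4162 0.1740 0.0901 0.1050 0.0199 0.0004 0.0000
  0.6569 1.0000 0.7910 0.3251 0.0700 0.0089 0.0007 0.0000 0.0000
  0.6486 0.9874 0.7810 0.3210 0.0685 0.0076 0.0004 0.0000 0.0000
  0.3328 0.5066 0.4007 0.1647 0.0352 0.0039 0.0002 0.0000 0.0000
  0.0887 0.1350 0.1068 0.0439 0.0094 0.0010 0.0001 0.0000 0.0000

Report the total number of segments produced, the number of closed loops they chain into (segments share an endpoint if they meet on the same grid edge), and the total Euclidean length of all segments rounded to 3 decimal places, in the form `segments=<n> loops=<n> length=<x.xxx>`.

segments=14 loops=2 length=10.181

cell (3,4): code 0100 → (3.828,5.000)–(4.000,4.667)
cell (3,5): code 1000 → (4.000,5.193)–(3.828,5.000)
cell (4,4): code 0110 → (4.000,4.667)–(5.000,4.532)
cell (4,5): code 1001 → (5.000,5.267)–(4.000,5.193)
cell (5,4): code 0010 → (5.000,4.532)–(5.243,5.000)
cell (5,5): code 0001 → (5.243,5.000)–(5.000,5.267)
cell (6,0): code 0100 → (6.398,1.000)–(7.000,0.169)
cell (6,1): code 1100 → (6.797,2.000)–(6.398,1.000)
cell (6,2): code 1000 → (7.000,2.163)–(6.797,2.000)
cell (7,0): code 0110 → (7.000,0.169)–(8.000,0.196)
cell (7,2): code 1001 → (8.000,2.143)–(7.000,2.163)
cell (8,0): code 0010 → (8.000,0.196)–(8.567,1.000)
cell (8,1): code 0011 → (8.567,1.000)–(8.174,2.000)
cell (8,2): code 0001 → (8.174,2.000)–(8.000,2.143)
total: 14 segments, chained into 2 closed loop(s), length Σ = 10.180922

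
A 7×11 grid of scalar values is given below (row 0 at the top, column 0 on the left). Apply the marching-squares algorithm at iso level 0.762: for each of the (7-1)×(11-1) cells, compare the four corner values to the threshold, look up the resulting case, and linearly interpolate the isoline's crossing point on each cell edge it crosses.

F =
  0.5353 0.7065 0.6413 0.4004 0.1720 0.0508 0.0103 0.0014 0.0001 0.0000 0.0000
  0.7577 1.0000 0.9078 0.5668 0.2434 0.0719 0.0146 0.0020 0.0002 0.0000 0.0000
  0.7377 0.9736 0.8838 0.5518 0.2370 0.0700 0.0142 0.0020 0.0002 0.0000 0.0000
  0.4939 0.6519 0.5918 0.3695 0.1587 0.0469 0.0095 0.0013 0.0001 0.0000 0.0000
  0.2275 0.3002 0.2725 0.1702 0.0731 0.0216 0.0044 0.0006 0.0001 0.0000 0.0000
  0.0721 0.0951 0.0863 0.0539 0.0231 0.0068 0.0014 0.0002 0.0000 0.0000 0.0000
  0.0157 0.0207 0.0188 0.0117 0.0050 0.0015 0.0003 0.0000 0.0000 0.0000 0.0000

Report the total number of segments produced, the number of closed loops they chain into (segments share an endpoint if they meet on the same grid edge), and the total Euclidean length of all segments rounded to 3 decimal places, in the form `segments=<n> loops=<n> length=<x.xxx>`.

cell (0,0): code 0100 → (0.189,1.000)–(1.000,0.018)
cell (0,1): code 1100 → (0.453,2.000)–(0.189,1.000)
cell (0,2): code 1000 → (1.000,2.428)–(0.453,2.000)
cell (1,0): code 0110 → (1.000,0.018)–(2.000,0.103)
cell (1,2): code 1001 → (2.000,2.367)–(1.000,2.428)
cell (2,0): code 0010 → (2.000,0.103)–(2.658,1.000)
cell (2,1): code 0011 → (2.658,1.000)–(2.417,2.000)
cell (2,2): code 0001 → (2.417,2.000)–(2.000,2.367)
total: 8 segments, chained into 1 closed loop(s), length Σ = 7.704119

segments=8 loops=1 length=7.704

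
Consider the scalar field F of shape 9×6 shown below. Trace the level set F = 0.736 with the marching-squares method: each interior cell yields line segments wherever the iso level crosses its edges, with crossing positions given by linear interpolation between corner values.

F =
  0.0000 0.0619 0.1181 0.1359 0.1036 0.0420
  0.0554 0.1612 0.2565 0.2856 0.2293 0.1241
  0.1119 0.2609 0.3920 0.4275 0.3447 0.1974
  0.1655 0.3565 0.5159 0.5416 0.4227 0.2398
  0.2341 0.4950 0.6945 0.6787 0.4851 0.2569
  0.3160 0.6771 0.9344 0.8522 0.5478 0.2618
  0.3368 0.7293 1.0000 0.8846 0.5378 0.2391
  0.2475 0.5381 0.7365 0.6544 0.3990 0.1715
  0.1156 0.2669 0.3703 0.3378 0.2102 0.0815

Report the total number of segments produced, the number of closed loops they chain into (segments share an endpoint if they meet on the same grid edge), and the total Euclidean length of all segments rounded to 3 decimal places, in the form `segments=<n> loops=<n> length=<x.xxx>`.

cell (4,1): code 0100 → (4.173,2.000)–(5.000,1.229)
cell (4,2): code 1100 → (4.330,3.000)–(4.173,2.000)
cell (4,3): code 1000 → (5.000,3.382)–(4.330,3.000)
cell (5,1): code 0110 → (5.000,1.229)–(6.000,1.025)
cell (5,3): code 1001 → (6.000,3.428)–(5.000,3.382)
cell (6,1): code 0110 → (6.000,1.025)–(7.000,1.997)
cell (6,2): code 1011 → (7.000,2.006)–(6.646,3.000)
cell (6,3): code 0001 → (6.646,3.000)–(6.000,3.428)
cell (7,1): code 0010 → (7.000,1.997)–(7.001,2.000)
cell (7,2): code 0001 → (7.001,2.000)–(7.000,2.006)
total: 10 segments, chained into 1 closed loop(s), length Σ = 8.169815

segments=10 loops=1 length=8.170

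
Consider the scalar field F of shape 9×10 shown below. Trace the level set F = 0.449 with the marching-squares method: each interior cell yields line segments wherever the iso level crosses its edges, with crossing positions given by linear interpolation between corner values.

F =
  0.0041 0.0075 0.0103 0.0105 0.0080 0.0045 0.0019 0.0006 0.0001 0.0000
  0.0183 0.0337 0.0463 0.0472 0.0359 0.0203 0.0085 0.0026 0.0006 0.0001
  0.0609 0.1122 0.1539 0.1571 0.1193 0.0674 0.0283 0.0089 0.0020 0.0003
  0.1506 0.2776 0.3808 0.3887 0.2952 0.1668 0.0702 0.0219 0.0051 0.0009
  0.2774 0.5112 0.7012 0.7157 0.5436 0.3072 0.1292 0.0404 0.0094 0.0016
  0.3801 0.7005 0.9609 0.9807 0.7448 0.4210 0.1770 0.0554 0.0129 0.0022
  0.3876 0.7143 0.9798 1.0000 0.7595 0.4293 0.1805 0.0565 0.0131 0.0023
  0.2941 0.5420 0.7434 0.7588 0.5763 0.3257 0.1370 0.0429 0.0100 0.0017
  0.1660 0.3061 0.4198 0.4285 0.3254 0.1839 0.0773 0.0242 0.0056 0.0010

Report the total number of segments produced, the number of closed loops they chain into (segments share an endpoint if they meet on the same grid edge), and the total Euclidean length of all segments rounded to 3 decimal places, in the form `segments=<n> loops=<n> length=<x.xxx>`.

cell (3,0): code 0100 → (3.734,1.000)–(4.000,0.734)
cell (3,1): code 1100 → (3.213,2.000)–(3.734,1.000)
cell (3,2): code 1100 → (3.184,3.000)–(3.213,2.000)
cell (3,3): code 1100 → (3.619,4.000)–(3.184,3.000)
cell (3,4): code 1000 → (4.000,4.400)–(3.619,4.000)
cell (4,0): code 0110 → (4.000,0.734)–(5.000,0.215)
cell (4,4): code 1001 → (5.000,4.914)–(4.000,4.400)
cell (5,0): code 0110 → (5.000,0.215)–(6.000,0.188)
cell (5,4): code 1001 → (6.000,4.940)–(5.000,4.914)
cell (6,0): code 0110 → (6.000,0.188)–(7.000,0.625)
cell (6,4): code 1001 → (7.000,4.508)–(6.000,4.940)
cell (7,0): code 0010 → (7.000,0.625)–(7.394,1.000)
cell (7,1): code 0011 → (7.394,1.000)–(7.910,2.000)
cell (7,2): code 0011 → (7.910,2.000)–(7.938,3.000)
cell (7,3): code 0011 → (7.938,3.000)–(7.507,4.000)
cell (7,4): code 0001 → (7.507,4.000)–(7.000,4.508)
total: 16 segments, chained into 1 closed loop(s), length Σ = 15.055717

segments=16 loops=1 length=15.056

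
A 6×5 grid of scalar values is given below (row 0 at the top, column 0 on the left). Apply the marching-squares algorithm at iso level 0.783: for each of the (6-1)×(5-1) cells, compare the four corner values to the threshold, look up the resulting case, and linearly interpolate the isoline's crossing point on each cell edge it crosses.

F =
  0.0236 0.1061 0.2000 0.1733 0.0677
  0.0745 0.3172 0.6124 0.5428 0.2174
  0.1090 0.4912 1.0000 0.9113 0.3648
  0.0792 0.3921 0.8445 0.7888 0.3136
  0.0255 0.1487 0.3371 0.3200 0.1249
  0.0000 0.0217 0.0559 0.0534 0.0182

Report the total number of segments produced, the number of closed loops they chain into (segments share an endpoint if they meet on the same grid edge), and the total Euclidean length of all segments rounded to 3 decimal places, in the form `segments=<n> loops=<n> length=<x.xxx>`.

cell (1,1): code 0100 → (1.440,2.000)–(2.000,1.574)
cell (1,2): code 1100 → (1.652,3.000)–(1.440,2.000)
cell (1,3): code 1000 → (2.000,3.235)–(1.652,3.000)
cell (2,1): code 0110 → (2.000,1.574)–(3.000,1.864)
cell (2,3): code 1001 → (3.000,3.012)–(2.000,3.235)
cell (3,1): code 0010 → (3.000,1.864)–(3.121,2.000)
cell (3,2): code 0011 → (3.121,2.000)–(3.012,3.000)
cell (3,3): code 0001 → (3.012,3.000)–(3.000,3.012)
total: 8 segments, chained into 1 closed loop(s), length Σ = 5.417121

segments=8 loops=1 length=5.417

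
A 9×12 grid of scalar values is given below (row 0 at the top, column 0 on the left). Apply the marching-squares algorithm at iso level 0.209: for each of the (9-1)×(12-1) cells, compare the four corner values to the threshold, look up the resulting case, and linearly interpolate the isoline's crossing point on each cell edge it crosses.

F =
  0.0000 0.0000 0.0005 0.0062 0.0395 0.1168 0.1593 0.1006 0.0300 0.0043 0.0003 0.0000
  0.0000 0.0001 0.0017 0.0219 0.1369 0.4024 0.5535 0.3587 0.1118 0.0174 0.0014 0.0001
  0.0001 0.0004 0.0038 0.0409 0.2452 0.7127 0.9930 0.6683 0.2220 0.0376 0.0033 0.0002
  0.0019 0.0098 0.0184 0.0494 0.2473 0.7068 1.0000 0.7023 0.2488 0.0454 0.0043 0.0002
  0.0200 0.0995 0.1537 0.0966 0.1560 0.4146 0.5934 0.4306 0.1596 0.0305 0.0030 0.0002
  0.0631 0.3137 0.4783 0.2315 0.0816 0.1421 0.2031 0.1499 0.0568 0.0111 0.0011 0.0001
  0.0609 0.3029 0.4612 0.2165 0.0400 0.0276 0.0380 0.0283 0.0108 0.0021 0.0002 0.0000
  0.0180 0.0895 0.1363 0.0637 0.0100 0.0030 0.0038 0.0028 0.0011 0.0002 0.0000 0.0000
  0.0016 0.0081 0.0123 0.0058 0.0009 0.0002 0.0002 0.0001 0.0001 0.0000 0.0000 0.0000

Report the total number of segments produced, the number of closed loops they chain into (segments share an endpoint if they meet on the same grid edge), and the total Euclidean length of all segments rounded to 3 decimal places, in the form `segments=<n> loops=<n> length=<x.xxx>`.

cell (0,4): code 0100 → (0.323,5.000)–(1.000,4.272)
cell (0,5): code 1100 → (0.126,6.000)–(0.323,5.000)
cell (0,6): code 1100 → (0.420,7.000)–(0.126,6.000)
cell (0,7): code 1000 → (1.000,7.606)–(0.420,7.000)
cell (1,3): code 0100 → (1.666,4.000)–(2.000,3.823)
cell (1,4): code 1110 → (1.000,4.272)–(1.666,4.000)
cell (1,7): code 1101 → (1.882,8.000)–(1.000,7.606)
cell (1,8): code 1000 → (2.000,8.070)–(1.882,8.000)
cell (2,3): code 0110 → (2.000,3.823)–(3.000,3.806)
cell (2,8): code 1001 → (3.000,8.196)–(2.000,8.070)
cell (3,3): code 0010 → (3.000,3.806)–(3.419,4.000)
cell (3,4): code 0111 → (3.419,4.000)–(4.000,4.205)
cell (3,7): code 1011 → (4.000,7.818)–(3.446,8.000)
cell (3,8): code 0001 → (3.446,8.000)–(3.000,8.196)
cell (4,0): code 0100 → (4.511,1.000)–(5.000,0.582)
cell (4,1): code 1100 → (4.170,2.000)–(4.511,1.000)
cell (4,2): code 1100 → (4.833,3.000)–(4.170,2.000)
cell (4,3): code 1000 → (5.000,3.150)–(4.833,3.000)
cell (4,4): code 0010 → (4.000,4.205)–(4.754,5.000)
cell (4,5): code 0011 → (4.754,5.000)–(4.985,6.000)
cell (4,6): code 0011 → (4.985,6.000)–(4.789,7.000)
cell (4,7): code 0001 → (4.789,7.000)–(4.000,7.818)
cell (5,0): code 0110 → (5.000,0.582)–(6.000,0.612)
cell (5,3): code 1001 → (6.000,3.042)–(5.000,3.150)
cell (6,0): code 0010 → (6.000,0.612)–(6.440,1.000)
cell (6,1): code 0011 → (6.440,1.000)–(6.776,2.000)
cell (6,2): code 0011 → (6.776,2.000)–(6.049,3.000)
cell (6,3): code 0001 → (6.049,3.000)–(6.000,3.042)
total: 28 segments, chained into 2 closed loop(s), length Σ = 22.602220

segments=28 loops=2 length=22.602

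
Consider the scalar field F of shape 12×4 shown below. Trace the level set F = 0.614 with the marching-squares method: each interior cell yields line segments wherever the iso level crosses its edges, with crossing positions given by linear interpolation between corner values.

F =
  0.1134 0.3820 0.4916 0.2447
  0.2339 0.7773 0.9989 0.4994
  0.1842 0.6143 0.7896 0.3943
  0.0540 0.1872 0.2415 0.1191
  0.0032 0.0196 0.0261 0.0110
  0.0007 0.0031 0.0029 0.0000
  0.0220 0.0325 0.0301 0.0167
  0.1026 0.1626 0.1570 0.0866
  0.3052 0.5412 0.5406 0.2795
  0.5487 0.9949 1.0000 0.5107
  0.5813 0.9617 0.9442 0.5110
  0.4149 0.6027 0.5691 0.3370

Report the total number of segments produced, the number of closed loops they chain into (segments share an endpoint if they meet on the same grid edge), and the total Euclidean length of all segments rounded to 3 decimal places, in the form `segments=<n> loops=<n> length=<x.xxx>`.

cell (0,0): code 0100 → (0.587,1.000)–(1.000,0.699)
cell (0,1): code 1100 → (0.241,2.000)–(0.587,1.000)
cell (0,2): code 1000 → (1.000,2.771)–(0.241,2.000)
cell (1,0): code 0110 → (1.000,0.699)–(2.000,0.999)
cell (1,2): code 1001 → (2.000,2.444)–(1.000,2.771)
cell (2,0): code 0010 → (2.000,0.999)–(2.001,1.000)
cell (2,1): code 0011 → (2.001,1.000)–(2.320,2.000)
cell (2,2): code 0001 → (2.320,2.000)–(2.000,2.444)
cell (8,0): code 0100 → (8.160,1.000)–(9.000,0.146)
cell (8,1): code 1100 → (8.160,2.000)–(8.160,1.000)
cell (8,2): code 1000 → (9.000,2.789)–(8.160,2.000)
cell (9,0): code 0110 → (9.000,0.146)–(10.000,0.086)
cell (9,2): code 1001 → (10.000,2.762)–(9.000,2.789)
cell (10,0): code 0010 → (10.000,0.086)–(10.969,1.000)
cell (10,1): code 0011 → (10.969,1.000)–(10.880,2.000)
cell (10,2): code 0001 → (10.880,2.000)–(10.000,2.762)
total: 16 segments, chained into 2 closed loop(s), length Σ = 15.196791

segments=16 loops=2 length=15.197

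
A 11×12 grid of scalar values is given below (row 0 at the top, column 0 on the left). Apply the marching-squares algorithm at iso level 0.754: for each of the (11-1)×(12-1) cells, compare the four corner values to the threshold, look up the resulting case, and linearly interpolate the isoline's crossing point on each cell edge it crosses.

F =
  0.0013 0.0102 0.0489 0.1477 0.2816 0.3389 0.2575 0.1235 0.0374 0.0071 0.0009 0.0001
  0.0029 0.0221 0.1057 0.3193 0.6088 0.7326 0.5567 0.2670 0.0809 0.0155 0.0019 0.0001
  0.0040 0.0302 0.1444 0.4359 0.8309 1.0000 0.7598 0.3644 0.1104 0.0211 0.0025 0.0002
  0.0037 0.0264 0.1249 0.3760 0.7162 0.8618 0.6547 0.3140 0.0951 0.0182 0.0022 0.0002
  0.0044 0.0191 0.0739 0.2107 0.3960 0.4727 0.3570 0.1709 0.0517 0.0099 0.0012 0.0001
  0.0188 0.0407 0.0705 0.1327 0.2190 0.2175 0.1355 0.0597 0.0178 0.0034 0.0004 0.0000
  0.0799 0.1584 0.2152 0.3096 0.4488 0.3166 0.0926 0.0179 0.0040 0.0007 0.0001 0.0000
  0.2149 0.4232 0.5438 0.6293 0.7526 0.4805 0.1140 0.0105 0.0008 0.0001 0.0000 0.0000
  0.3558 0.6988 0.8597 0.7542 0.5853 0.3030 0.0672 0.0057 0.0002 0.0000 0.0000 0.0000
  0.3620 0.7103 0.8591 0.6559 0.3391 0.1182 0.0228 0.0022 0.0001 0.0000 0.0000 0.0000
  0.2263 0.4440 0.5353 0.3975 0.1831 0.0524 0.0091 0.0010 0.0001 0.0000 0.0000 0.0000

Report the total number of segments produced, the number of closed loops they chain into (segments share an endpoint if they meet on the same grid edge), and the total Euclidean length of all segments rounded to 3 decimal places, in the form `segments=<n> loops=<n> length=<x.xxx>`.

segments=18 loops=2 length=11.830

cell (1,3): code 0100 → (1.654,4.000)–(2.000,3.805)
cell (1,4): code 1100 → (1.080,5.000)–(1.654,4.000)
cell (1,5): code 1100 → (1.971,6.000)–(1.080,5.000)
cell (1,6): code 1000 → (2.000,6.015)–(1.971,6.000)
cell (2,3): code 0010 → (2.000,3.805)–(2.670,4.000)
cell (2,4): code 0111 → (2.670,4.000)–(3.000,4.260)
cell (2,5): code 1011 → (3.000,5.521)–(2.055,6.000)
cell (2,6): code 0001 → (2.055,6.000)–(2.000,6.015)
cell (3,4): code 0010 → (3.000,4.260)–(3.277,5.000)
cell (3,5): code 0001 → (3.277,5.000)–(3.000,5.521)
cell (7,1): code 0100 → (7.665,2.000)–(8.000,1.343)
cell (7,2): code 1100 → (7.998,3.000)–(7.665,2.000)
cell (7,3): code 1000 → (8.000,3.001)–(7.998,3.000)
cell (8,1): code 0110 → (8.000,1.343)–(9.000,1.294)
cell (8,2): code 1011 → (9.000,2.517)–(8.002,3.000)
cell (8,3): code 0001 → (8.002,3.000)–(8.000,3.001)
cell (9,1): code 0010 → (9.000,1.294)–(9.325,2.000)
cell (9,2): code 0001 → (9.325,2.000)–(9.000,2.517)
total: 18 segments, chained into 2 closed loop(s), length Σ = 11.829677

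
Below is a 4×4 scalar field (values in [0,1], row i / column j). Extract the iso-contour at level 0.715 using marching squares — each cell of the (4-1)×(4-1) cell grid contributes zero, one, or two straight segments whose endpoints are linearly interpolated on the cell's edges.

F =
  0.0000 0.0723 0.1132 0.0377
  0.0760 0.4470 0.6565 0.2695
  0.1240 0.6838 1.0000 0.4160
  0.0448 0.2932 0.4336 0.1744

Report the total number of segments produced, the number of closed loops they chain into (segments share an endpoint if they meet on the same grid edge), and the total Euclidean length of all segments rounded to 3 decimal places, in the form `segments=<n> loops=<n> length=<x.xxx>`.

cell (1,1): code 0100 → (1.170,2.000)–(2.000,1.099)
cell (1,2): code 1000 → (2.000,2.488)–(1.170,2.000)
cell (2,1): code 0010 → (2.000,1.099)–(2.503,2.000)
cell (2,2): code 0001 → (2.503,2.000)–(2.000,2.488)
total: 4 segments, chained into 1 closed loop(s), length Σ = 3.920870

segments=4 loops=1 length=3.921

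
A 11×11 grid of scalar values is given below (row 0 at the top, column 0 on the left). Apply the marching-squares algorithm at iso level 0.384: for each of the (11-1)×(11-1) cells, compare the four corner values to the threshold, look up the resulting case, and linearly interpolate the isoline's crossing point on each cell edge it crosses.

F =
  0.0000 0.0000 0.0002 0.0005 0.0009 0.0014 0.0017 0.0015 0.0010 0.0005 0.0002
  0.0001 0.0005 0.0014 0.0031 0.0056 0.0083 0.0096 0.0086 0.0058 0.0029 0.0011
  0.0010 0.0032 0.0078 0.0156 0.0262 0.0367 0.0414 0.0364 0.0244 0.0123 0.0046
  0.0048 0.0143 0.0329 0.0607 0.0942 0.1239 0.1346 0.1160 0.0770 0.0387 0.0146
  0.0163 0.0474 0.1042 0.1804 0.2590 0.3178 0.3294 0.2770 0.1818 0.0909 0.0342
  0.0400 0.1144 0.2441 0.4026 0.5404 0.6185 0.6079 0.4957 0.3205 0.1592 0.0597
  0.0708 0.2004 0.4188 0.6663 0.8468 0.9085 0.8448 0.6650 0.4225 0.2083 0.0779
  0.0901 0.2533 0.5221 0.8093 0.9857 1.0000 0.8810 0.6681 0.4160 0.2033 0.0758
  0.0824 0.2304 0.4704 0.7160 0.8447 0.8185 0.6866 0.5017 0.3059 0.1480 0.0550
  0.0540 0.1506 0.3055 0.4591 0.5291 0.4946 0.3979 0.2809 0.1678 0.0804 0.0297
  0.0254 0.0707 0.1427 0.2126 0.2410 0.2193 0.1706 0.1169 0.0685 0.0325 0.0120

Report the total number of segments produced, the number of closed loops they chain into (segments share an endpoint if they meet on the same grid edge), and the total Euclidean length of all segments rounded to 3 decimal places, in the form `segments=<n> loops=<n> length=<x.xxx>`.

segments=24 loops=1 length=18.859

cell (4,2): code 0100 → (4.916,3.000)–(5.000,2.883)
cell (4,3): code 1100 → (4.444,4.000)–(4.916,3.000)
cell (4,4): code 1100 → (4.220,5.000)–(4.444,4.000)
cell (4,5): code 1100 → (4.196,6.000)–(4.220,5.000)
cell (4,6): code 1100 → (4.489,7.000)–(4.196,6.000)
cell (4,7): code 1000 → (5.000,7.638)–(4.489,7.000)
cell (5,1): code 0100 → (5.801,2.000)–(6.000,1.841)
cell (5,2): code 1110 → (5.000,2.883)–(5.801,2.000)
cell (5,7): code 1101 → (5.623,8.000)–(5.000,7.638)
cell (5,8): code 1000 → (6.000,8.180)–(5.623,8.000)
cell (6,1): code 0110 → (6.000,1.841)–(7.000,1.486)
cell (6,8): code 1001 → (7.000,8.150)–(6.000,8.180)
cell (7,1): code 0110 → (7.000,1.486)–(8.000,1.640)
cell (7,7): code 1011 → (8.000,7.601)–(7.291,8.000)
cell (7,8): code 0001 → (7.291,8.000)–(7.000,8.150)
cell (8,1): code 0010 → (8.000,1.640)–(8.524,2.000)
cell (8,2): code 0111 → (8.524,2.000)–(9.000,2.511)
cell (8,6): code 1011 → (9.000,6.119)–(8.533,7.000)
cell (8,7): code 0001 → (8.533,7.000)–(8.000,7.601)
cell (9,2): code 0010 → (9.000,2.511)–(9.305,3.000)
cell (9,3): code 0011 → (9.305,3.000)–(9.504,4.000)
cell (9,4): code 0011 → (9.504,4.000)–(9.402,5.000)
cell (9,5): code 0011 → (9.402,5.000)–(9.061,6.000)
cell (9,6): code 0001 → (9.061,6.000)–(9.000,6.119)
total: 24 segments, chained into 1 closed loop(s), length Σ = 18.859330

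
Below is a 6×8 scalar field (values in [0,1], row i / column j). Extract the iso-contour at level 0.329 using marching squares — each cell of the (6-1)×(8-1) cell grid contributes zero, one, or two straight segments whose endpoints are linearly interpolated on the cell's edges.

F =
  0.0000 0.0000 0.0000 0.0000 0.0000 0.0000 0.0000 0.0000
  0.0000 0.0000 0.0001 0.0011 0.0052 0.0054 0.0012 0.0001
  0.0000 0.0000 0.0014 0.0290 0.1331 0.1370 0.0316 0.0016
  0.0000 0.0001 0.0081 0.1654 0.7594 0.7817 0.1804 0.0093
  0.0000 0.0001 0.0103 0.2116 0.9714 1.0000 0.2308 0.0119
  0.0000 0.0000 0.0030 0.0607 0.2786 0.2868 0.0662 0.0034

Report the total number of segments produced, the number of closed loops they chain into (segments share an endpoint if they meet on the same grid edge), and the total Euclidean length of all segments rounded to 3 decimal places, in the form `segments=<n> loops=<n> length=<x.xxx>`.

segments=8 loops=1 length=8.581

cell (2,3): code 0100 → (2.313,4.000)–(3.000,3.275)
cell (2,4): code 1100 → (2.298,5.000)–(2.313,4.000)
cell (2,5): code 1000 → (3.000,5.753)–(2.298,5.000)
cell (3,3): code 0110 → (3.000,3.275)–(4.000,3.155)
cell (3,5): code 1001 → (4.000,5.872)–(3.000,5.753)
cell (4,3): code 0010 → (4.000,3.155)–(4.927,4.000)
cell (4,4): code 0011 → (4.927,4.000)–(4.941,5.000)
cell (4,5): code 0001 → (4.941,5.000)–(4.000,5.872)
total: 8 segments, chained into 1 closed loop(s), length Σ = 8.580600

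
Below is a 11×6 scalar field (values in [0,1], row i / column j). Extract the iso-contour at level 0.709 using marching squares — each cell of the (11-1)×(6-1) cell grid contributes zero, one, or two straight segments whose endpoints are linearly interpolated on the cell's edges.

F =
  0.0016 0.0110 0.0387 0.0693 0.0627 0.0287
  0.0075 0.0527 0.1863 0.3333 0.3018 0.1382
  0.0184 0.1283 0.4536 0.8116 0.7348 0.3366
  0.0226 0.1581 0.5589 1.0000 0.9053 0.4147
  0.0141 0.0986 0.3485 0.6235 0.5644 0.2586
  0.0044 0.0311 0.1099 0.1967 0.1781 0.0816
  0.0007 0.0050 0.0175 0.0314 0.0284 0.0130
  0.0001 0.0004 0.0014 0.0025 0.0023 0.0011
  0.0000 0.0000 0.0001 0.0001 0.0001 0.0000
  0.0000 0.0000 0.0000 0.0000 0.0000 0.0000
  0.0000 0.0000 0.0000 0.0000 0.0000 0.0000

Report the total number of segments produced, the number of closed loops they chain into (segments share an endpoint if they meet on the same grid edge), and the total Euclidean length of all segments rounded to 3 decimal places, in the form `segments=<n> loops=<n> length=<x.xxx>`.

segments=8 loops=1 length=6.317

cell (1,2): code 0100 → (1.785,3.000)–(2.000,2.713)
cell (1,3): code 1100 → (1.940,4.000)–(1.785,3.000)
cell (1,4): code 1000 → (2.000,4.065)–(1.940,4.000)
cell (2,2): code 0110 → (2.000,2.713)–(3.000,2.340)
cell (2,4): code 1001 → (3.000,4.400)–(2.000,4.065)
cell (3,2): code 0010 → (3.000,2.340)–(3.773,3.000)
cell (3,3): code 0011 → (3.773,3.000)–(3.576,4.000)
cell (3,4): code 0001 → (3.576,4.000)–(3.000,4.400)
total: 8 segments, chained into 1 closed loop(s), length Σ = 6.316608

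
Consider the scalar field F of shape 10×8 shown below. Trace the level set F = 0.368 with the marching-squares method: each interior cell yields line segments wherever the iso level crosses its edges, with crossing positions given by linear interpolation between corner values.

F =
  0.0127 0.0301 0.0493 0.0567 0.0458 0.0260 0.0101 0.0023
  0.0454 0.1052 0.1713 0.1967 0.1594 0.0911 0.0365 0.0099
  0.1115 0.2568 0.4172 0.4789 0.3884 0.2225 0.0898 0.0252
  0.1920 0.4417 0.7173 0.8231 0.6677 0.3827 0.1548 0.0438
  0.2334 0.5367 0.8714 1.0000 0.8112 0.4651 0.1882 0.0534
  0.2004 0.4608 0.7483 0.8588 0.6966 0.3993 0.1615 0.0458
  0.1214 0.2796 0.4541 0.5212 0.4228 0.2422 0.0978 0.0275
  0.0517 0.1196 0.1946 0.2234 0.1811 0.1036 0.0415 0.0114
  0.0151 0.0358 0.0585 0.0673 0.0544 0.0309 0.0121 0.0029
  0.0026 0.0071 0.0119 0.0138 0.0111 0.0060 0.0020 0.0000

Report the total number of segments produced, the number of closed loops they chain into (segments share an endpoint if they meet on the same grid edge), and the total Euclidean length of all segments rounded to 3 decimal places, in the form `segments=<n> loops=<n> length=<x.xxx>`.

cell (1,1): code 0100 → (1.800,2.000)–(2.000,1.693)
cell (1,2): code 1100 → (1.607,3.000)–(1.800,2.000)
cell (1,3): code 1100 → (1.911,4.000)–(1.607,3.000)
cell (1,4): code 1000 → (2.000,4.123)–(1.911,4.000)
cell (2,0): code 0100 → (2.601,1.000)–(3.000,0.705)
cell (2,1): code 1110 → (2.000,1.693)–(2.601,1.000)
cell (2,4): code 1101 → (2.908,5.000)–(2.000,4.123)
cell (2,5): code 1000 → (3.000,5.065)–(2.908,5.000)
cell (3,0): code 0110 → (3.000,0.705)–(4.000,0.444)
cell (3,5): code 1001 → (4.000,5.351)–(3.000,5.065)
cell (4,0): code 0110 → (4.000,0.444)–(5.000,0.644)
cell (4,5): code 1001 → (5.000,5.132)–(4.000,5.351)
cell (5,0): code 0010 → (5.000,0.644)–(5.512,1.000)
cell (5,1): code 0111 → (5.512,1.000)–(6.000,1.507)
cell (5,4): code 1011 → (6.000,4.303)–(5.199,5.000)
cell (5,5): code 0001 → (5.199,5.000)–(5.000,5.132)
cell (6,1): code 0010 → (6.000,1.507)–(6.332,2.000)
cell (6,2): code 0011 → (6.332,2.000)–(6.514,3.000)
cell (6,3): code 0011 → (6.514,3.000)–(6.227,4.000)
cell (6,4): code 0001 → (6.227,4.000)–(6.000,4.303)
total: 20 segments, chained into 1 closed loop(s), length Σ = 15.145124

segments=20 loops=1 length=15.145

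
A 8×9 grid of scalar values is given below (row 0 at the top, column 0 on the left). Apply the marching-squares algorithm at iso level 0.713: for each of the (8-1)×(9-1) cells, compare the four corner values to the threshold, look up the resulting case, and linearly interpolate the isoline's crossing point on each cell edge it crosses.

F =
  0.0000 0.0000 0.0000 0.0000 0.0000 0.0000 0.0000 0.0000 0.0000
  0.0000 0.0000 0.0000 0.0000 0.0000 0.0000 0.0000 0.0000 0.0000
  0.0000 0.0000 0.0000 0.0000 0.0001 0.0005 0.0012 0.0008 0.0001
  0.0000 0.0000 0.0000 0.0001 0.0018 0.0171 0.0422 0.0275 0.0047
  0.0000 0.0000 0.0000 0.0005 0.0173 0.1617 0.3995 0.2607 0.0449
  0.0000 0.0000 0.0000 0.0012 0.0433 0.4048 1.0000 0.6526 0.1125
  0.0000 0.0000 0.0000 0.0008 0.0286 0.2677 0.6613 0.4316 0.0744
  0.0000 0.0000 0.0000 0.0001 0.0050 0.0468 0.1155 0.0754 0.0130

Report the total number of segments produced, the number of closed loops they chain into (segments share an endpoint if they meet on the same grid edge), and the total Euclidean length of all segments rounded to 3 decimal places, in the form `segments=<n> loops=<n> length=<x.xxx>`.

cell (4,5): code 0100 → (4.522,6.000)–(5.000,5.518)
cell (4,6): code 1000 → (5.000,6.826)–(4.522,6.000)
cell (5,5): code 0010 → (5.000,5.518)–(5.847,6.000)
cell (5,6): code 0001 → (5.847,6.000)–(5.000,6.826)
total: 4 segments, chained into 1 closed loop(s), length Σ = 3.791724

segments=4 loops=1 length=3.792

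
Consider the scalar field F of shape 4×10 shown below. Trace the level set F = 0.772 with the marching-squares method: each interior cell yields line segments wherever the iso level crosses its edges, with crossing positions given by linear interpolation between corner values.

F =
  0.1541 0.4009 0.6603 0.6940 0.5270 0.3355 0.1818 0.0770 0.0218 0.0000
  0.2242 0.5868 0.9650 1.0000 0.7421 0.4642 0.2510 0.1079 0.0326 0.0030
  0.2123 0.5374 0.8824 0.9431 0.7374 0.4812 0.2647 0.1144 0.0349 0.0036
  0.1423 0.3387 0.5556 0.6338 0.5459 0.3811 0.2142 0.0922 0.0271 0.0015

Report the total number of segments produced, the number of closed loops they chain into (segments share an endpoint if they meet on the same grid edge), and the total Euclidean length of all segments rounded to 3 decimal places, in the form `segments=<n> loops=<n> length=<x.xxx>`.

cell (0,1): code 0100 → (0.367,2.000)–(1.000,1.490)
cell (0,2): code 1100 → (0.255,3.000)–(0.367,2.000)
cell (0,3): code 1000 → (1.000,3.884)–(0.255,3.000)
cell (1,1): code 0110 → (1.000,1.490)–(2.000,1.680)
cell (1,3): code 1001 → (2.000,3.832)–(1.000,3.884)
cell (2,1): code 0010 → (2.000,1.680)–(2.338,2.000)
cell (2,2): code 0011 → (2.338,2.000)–(2.553,3.000)
cell (2,3): code 0001 → (2.553,3.000)–(2.000,3.832)
total: 8 segments, chained into 1 closed loop(s), length Σ = 7.482305

segments=8 loops=1 length=7.482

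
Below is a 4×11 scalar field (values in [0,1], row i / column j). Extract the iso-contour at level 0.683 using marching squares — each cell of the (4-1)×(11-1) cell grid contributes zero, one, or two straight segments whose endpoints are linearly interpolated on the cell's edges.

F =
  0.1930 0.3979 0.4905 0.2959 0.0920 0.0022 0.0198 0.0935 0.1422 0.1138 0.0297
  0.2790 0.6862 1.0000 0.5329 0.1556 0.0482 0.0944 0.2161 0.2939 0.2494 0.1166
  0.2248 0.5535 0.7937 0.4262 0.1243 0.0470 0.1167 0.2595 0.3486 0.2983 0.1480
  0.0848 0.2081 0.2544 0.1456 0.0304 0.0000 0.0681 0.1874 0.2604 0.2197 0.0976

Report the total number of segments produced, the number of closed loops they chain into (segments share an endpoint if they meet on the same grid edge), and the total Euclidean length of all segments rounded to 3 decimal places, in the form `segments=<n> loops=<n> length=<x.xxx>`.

cell (0,0): code 0100 → (0.989,1.000)–(1.000,0.992)
cell (0,1): code 1100 → (0.378,2.000)–(0.989,1.000)
cell (0,2): code 1000 → (1.000,2.679)–(0.378,2.000)
cell (1,0): code 0010 → (1.000,0.992)–(1.024,1.000)
cell (1,1): code 0111 → (1.024,1.000)–(2.000,1.539)
cell (1,2): code 1001 → (2.000,2.301)–(1.000,2.679)
cell (2,1): code 0010 → (2.000,1.539)–(2.205,2.000)
cell (2,2): code 0001 → (2.205,2.000)–(2.000,2.301)
total: 8 segments, chained into 1 closed loop(s), length Σ = 5.184376

segments=8 loops=1 length=5.184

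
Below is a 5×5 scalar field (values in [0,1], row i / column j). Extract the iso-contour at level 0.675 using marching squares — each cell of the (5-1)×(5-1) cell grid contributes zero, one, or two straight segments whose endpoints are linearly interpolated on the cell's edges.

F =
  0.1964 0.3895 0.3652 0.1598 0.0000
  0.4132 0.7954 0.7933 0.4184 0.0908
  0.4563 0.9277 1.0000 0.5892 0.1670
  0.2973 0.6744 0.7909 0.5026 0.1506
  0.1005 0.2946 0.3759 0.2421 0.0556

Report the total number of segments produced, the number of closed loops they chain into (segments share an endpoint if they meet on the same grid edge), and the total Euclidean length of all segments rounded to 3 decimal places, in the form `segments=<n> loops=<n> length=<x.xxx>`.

segments=10 loops=1 length=7.718

cell (0,0): code 0100 → (0.703,1.000)–(1.000,0.685)
cell (0,1): code 1100 → (0.724,2.000)–(0.703,1.000)
cell (0,2): code 1000 → (1.000,2.316)–(0.724,2.000)
cell (1,0): code 0110 → (1.000,0.685)–(2.000,0.464)
cell (1,2): code 1001 → (2.000,2.791)–(1.000,2.316)
cell (2,0): code 0010 → (2.000,0.464)–(2.998,1.000)
cell (2,1): code 0111 → (2.998,1.000)–(3.000,1.005)
cell (2,2): code 1001 → (3.000,2.402)–(2.000,2.791)
cell (3,1): code 0010 → (3.000,1.005)–(3.279,2.000)
cell (3,2): code 0001 → (3.279,2.000)–(3.000,2.402)
total: 10 segments, chained into 1 closed loop(s), length Σ = 7.717865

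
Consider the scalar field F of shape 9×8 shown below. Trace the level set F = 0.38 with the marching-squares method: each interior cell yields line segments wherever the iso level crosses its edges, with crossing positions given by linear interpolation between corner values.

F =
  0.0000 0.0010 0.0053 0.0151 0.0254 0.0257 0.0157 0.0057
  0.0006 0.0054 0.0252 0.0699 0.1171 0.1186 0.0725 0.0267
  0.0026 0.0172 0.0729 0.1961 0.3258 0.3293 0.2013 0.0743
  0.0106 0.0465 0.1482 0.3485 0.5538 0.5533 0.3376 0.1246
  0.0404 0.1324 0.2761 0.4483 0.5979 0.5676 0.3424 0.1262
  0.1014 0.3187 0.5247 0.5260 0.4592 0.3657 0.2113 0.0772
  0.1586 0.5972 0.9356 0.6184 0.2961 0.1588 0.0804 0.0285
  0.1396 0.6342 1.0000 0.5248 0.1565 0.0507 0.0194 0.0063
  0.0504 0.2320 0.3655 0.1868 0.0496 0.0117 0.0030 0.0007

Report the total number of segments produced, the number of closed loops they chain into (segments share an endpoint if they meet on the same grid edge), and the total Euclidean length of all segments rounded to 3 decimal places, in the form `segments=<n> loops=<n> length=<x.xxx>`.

cell (2,3): code 0100 → (2.238,4.000)–(3.000,3.153)
cell (2,4): code 1100 → (2.226,5.000)–(2.238,4.000)
cell (2,5): code 1000 → (3.000,5.803)–(2.226,5.000)
cell (3,2): code 0100 → (3.316,3.000)–(4.000,2.603)
cell (3,3): code 1110 → (3.000,3.153)–(3.316,3.000)
cell (3,5): code 1001 → (4.000,5.833)–(3.000,5.803)
cell (4,1): code 0100 → (4.418,2.000)–(5.000,1.298)
cell (4,2): code 1110 → (4.000,2.603)–(4.418,2.000)
cell (4,4): code 1011 → (5.000,4.847)–(4.929,5.000)
cell (4,5): code 0001 → (4.929,5.000)–(4.000,5.833)
cell (5,0): code 0100 → (5.220,1.000)–(6.000,0.505)
cell (5,1): code 1110 → (5.000,1.298)–(5.220,1.000)
cell (5,3): code 1011 → (6.000,3.740)–(5.486,4.000)
cell (5,4): code 0001 → (5.486,4.000)–(5.000,4.847)
cell (6,0): code 0110 → (6.000,0.505)–(7.000,0.486)
cell (6,3): code 1001 → (7.000,3.393)–(6.000,3.740)
cell (7,0): code 0010 → (7.000,0.486)–(7.632,1.000)
cell (7,1): code 0011 → (7.632,1.000)–(7.977,2.000)
cell (7,2): code 0011 → (7.977,2.000)–(7.428,3.000)
cell (7,3): code 0001 → (7.428,3.000)–(7.000,3.393)
total: 20 segments, chained into 1 closed loop(s), length Σ = 16.959710

segments=20 loops=1 length=16.960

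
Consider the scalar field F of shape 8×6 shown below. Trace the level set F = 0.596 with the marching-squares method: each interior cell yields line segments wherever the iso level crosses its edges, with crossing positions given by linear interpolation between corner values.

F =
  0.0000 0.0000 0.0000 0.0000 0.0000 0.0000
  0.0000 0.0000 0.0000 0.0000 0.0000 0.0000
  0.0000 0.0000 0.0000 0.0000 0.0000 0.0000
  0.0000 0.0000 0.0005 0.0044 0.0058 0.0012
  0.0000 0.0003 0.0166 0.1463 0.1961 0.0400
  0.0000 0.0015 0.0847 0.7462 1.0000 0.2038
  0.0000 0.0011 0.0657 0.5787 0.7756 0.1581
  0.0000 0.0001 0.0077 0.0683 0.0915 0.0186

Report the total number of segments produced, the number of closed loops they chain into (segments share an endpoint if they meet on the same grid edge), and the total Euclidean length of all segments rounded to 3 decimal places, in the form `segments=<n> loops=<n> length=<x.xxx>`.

segments=8 loops=1 length=5.508

cell (4,2): code 0100 → (4.750,3.000)–(5.000,2.773)
cell (4,3): code 1100 → (4.497,4.000)–(4.750,3.000)
cell (4,4): code 1000 → (5.000,4.507)–(4.497,4.000)
cell (5,2): code 0010 → (5.000,2.773)–(5.897,3.000)
cell (5,3): code 0111 → (5.897,3.000)–(6.000,3.088)
cell (5,4): code 1001 → (6.000,4.291)–(5.000,4.507)
cell (6,3): code 0010 → (6.000,3.088)–(6.263,4.000)
cell (6,4): code 0001 → (6.263,4.000)–(6.000,4.291)
total: 8 segments, chained into 1 closed loop(s), length Σ = 5.508243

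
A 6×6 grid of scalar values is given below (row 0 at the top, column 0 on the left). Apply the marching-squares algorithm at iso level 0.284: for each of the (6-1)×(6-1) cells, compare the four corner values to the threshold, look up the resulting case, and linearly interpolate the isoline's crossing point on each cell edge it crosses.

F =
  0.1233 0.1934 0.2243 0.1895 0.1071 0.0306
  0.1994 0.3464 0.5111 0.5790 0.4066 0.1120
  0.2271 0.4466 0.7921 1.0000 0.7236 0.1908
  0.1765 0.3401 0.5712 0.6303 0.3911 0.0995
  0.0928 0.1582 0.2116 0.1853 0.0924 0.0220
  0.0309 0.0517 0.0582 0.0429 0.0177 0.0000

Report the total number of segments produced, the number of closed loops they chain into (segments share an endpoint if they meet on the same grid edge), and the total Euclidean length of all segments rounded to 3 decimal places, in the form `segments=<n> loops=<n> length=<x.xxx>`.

cell (0,0): code 0100 → (0.592,1.000)–(1.000,0.576)
cell (0,1): code 1100 → (0.208,2.000)–(0.592,1.000)
cell (0,2): code 1100 → (0.243,3.000)–(0.208,2.000)
cell (0,3): code 1100 → (0.591,4.000)–(0.243,3.000)
cell (0,4): code 1000 → (1.000,4.416)–(0.591,4.000)
cell (1,0): code 0110 → (1.000,0.576)–(2.000,0.259)
cell (1,4): code 1001 → (2.000,4.825)–(1.000,4.416)
cell (2,0): code 0110 → (2.000,0.259)–(3.000,0.657)
cell (2,4): code 1001 → (3.000,4.367)–(2.000,4.825)
cell (3,0): code 0010 → (3.000,0.657)–(3.308,1.000)
cell (3,1): code 0011 → (3.308,1.000)–(3.799,2.000)
cell (3,2): code 0011 → (3.799,2.000)–(3.778,3.000)
cell (3,3): code 0011 → (3.778,3.000)–(3.359,4.000)
cell (3,4): code 0001 → (3.359,4.000)–(3.000,4.367)
total: 14 segments, chained into 1 closed loop(s), length Σ = 12.781160

segments=14 loops=1 length=12.781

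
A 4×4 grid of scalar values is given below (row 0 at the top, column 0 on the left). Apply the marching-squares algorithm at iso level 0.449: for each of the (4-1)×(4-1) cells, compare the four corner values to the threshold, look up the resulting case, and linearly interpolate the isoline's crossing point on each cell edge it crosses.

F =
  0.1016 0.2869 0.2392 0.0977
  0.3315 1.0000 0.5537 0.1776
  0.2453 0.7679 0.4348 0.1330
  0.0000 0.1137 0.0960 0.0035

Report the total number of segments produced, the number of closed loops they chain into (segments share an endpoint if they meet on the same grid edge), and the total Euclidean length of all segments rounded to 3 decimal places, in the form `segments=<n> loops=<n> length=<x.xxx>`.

segments=8 loops=1 length=6.584

cell (0,0): code 0100 → (0.227,1.000)–(1.000,0.176)
cell (0,1): code 1100 → (0.667,2.000)–(0.227,1.000)
cell (0,2): code 1000 → (1.000,2.278)–(0.667,2.000)
cell (1,0): code 0110 → (1.000,0.176)–(2.000,0.390)
cell (1,1): code 1011 → (2.000,1.957)–(1.881,2.000)
cell (1,2): code 0001 → (1.881,2.000)–(1.000,2.278)
cell (2,0): code 0010 → (2.000,0.390)–(2.487,1.000)
cell (2,1): code 0001 → (2.487,1.000)–(2.000,1.957)
total: 8 segments, chained into 1 closed loop(s), length Σ = 6.584500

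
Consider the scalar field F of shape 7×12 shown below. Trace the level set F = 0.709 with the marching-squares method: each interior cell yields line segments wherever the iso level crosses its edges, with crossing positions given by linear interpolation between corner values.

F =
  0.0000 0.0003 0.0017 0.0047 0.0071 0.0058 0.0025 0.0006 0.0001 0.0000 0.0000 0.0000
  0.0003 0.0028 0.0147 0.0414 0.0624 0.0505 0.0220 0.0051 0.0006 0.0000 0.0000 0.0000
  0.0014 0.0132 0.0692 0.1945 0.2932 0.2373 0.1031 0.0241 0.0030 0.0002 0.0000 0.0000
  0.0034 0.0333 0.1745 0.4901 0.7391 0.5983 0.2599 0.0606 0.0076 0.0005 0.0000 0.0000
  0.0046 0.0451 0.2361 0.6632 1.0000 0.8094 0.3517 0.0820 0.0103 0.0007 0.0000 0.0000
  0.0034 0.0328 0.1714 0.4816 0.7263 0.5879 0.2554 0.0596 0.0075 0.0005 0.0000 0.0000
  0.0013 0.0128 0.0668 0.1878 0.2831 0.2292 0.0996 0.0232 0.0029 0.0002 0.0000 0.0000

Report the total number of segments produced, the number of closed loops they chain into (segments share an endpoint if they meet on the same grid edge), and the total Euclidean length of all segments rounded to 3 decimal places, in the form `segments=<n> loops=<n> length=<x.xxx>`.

cell (2,3): code 0100 → (2.932,4.000)–(3.000,3.879)
cell (2,4): code 1000 → (3.000,4.214)–(2.932,4.000)
cell (3,3): code 0110 → (3.000,3.879)–(4.000,3.136)
cell (3,4): code 1101 → (3.524,5.000)–(3.000,4.214)
cell (3,5): code 1000 → (4.000,5.219)–(3.524,5.000)
cell (4,3): code 0110 → (4.000,3.136)–(5.000,3.929)
cell (4,4): code 1011 → (5.000,4.125)–(4.453,5.000)
cell (4,5): code 0001 → (4.453,5.000)–(4.000,5.219)
cell (5,3): code 0010 → (5.000,3.929)–(5.039,4.000)
cell (5,4): code 0001 → (5.039,4.000)–(5.000,4.125)
total: 10 segments, chained into 1 closed loop(s), length Σ = 6.100835

segments=10 loops=1 length=6.101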